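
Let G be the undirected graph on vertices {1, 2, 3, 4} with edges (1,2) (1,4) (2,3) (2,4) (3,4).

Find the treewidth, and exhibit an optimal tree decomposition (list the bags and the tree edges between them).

Treewidth 2.
One optimal decomposition is:
Bags: B1 = {2, 3, 4}  B2 = {1, 2, 4}
Tree: B1–B2

The largest bag has 3 vertices, giving width 2; this decomposition certifies tw(G) ≤ 2. Conversely, {1, 2, 4} is a clique of size 3, and the vertices of any clique must share a bag in every tree decomposition; so some bag has ≥ 3 vertices and tw(G) ≥ 2. Therefore the treewidth is 2.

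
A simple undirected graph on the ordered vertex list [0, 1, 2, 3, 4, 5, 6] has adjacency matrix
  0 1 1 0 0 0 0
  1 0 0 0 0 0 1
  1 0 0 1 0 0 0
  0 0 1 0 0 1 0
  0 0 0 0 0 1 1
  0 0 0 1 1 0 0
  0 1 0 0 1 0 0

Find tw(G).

A width-2 tree decomposition is:
Bags: B1 = {0, 1, 6}  B2 = {0, 4, 6}  B3 = {0, 4, 5}  B4 = {0, 3, 5}  B5 = {0, 2, 3}
Tree: B1–B2, B2–B3, B3–B4, B4–B5
Each bag holds 3 vertices, so the decomposition has width 2, which upper-bounds the treewidth. Since 0–1–6–4–5–3–2–0 is a cycle in G, G is not acyclic. Forests are exactly the graphs of treewidth ≤ 1, so tw(G) ≥ 2. The upper and lower bounds meet at 2, so that is the treewidth.

2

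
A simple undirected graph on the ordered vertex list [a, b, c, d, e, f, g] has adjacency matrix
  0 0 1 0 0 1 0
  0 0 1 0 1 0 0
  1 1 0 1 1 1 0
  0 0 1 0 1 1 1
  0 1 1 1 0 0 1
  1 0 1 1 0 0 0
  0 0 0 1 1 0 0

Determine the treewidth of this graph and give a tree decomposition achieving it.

Treewidth 2.
One optimal decomposition is:
Bags: B1 = {d, e, g}  B2 = {c, d, e}  B3 = {c, d, f}  B4 = {b, c, e}  B5 = {a, c, f}
Tree: B1–B2, B2–B3, B2–B4, B3–B5

Every bag has size at most 3, so the width is 3 − 1 = 2 and tw(G) ≤ 2. For the lower bound, the 3 vertices {d, e, g} are pairwise adjacent, and any tree decomposition puts a clique entirely inside one bag — forcing width ≥ 2. Combining the bounds, tw(G) = 2.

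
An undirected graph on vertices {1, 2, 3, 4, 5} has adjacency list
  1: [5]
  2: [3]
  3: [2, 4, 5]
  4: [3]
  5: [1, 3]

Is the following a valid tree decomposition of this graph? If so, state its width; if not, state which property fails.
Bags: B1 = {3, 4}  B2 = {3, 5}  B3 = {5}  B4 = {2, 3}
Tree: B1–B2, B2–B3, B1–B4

A tree decomposition must satisfy three properties: every vertex lies in some bag; for every edge, both endpoints lie together in some bag; and for every vertex, the bags containing it form a connected subtree. Here vertex 1 appears in no bag, so the decomposition is invalid.

No — vertex 1 appears in no bag.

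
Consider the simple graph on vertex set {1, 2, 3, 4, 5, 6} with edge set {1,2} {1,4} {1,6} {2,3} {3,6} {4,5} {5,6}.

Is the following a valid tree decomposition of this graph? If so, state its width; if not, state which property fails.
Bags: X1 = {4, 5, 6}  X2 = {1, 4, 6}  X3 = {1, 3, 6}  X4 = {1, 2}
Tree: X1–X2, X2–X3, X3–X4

A tree decomposition must satisfy three properties: every vertex lies in some bag; for every edge, both endpoints lie together in some bag; and for every vertex, the bags containing it form a connected subtree. Here edge (3,2) lies in no bag, so the decomposition is invalid.

No — edge (3,2) lies in no bag.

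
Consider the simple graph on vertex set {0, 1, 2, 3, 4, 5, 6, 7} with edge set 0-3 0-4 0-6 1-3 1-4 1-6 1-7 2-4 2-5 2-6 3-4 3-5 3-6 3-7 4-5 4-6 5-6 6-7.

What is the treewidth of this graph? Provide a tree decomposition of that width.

Treewidth 3.
Bags: B1 = {1, 3, 4, 6}  B2 = {0, 3, 4, 6}  B3 = {1, 3, 6, 7}  B4 = {3, 4, 5, 6}  B5 = {2, 4, 5, 6}
Tree: B1–B2, B1–B3, B1–B4, B4–B5

The largest bag has 4 vertices, giving width 3; this decomposition certifies tw(G) ≤ 3. Conversely, {2, 4, 5, 6} is a clique of size 4, and the vertices of any clique must share a bag in every tree decomposition; so some bag has ≥ 4 vertices and tw(G) ≥ 3. The upper and lower bounds meet at 3, so that is the treewidth.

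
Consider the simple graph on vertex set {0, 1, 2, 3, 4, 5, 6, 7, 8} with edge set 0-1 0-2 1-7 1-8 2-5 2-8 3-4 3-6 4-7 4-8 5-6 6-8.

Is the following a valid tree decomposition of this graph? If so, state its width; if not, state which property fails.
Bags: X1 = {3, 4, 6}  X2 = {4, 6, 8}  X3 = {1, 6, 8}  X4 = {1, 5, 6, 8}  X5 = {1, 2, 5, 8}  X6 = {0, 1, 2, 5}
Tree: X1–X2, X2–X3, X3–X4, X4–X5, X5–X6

No — vertex 7 appears in no bag.

A tree decomposition must satisfy three properties: every vertex lies in some bag; for every edge, both endpoints lie together in some bag; and for every vertex, the bags containing it form a connected subtree. Here vertex 7 appears in no bag, so the decomposition is invalid.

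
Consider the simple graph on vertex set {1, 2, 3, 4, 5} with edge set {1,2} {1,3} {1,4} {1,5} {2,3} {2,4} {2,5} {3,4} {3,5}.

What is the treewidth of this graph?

A width-3 tree decomposition is:
Bags: B1 = {1, 2, 3, 5}  B2 = {1, 2, 3, 4}
Tree: B1–B2
The largest bag has 4 vertices, giving width 3; this decomposition certifies tw(G) ≤ 3. For the lower bound, the 4 vertices {1, 2, 3, 4} are pairwise adjacent, and any tree decomposition puts a clique entirely inside one bag — forcing width ≥ 3. The upper and lower bounds meet at 3, so that is the treewidth.

3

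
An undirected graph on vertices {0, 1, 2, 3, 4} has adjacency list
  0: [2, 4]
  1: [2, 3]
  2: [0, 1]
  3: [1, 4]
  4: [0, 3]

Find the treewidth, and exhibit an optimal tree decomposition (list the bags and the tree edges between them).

Each bag holds 3 vertices, so the decomposition has width 2, which upper-bounds the treewidth. The edges 1–3–4–0–2–1 form a cycle, so G is not a tree and its treewidth is at least 2. Therefore the treewidth is 2.

Treewidth 2.
One optimal decomposition is:
Bags: B1 = {1, 3, 4}  B2 = {0, 1, 4}  B3 = {0, 1, 2}
Tree: B1–B2, B2–B3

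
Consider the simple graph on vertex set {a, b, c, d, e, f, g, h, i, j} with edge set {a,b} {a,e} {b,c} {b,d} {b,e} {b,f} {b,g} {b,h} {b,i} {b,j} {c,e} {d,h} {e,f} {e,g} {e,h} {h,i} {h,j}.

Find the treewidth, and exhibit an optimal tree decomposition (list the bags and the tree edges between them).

Each bag holds 3 vertices, so the decomposition has width 2, which upper-bounds the treewidth. Conversely, {b, d, h} is a clique of size 3, and the vertices of any clique must share a bag in every tree decomposition; so some bag has ≥ 3 vertices and tw(G) ≥ 2. Hence tw(G) = 2 exactly.

Treewidth 2.
One such decomposition:
Bags: B1 = {b, e, g}  B2 = {b, e, h}  B3 = {b, h, j}  B4 = {b, c, e}  B5 = {a, b, e}  B6 = {b, e, f}  B7 = {b, h, i}  B8 = {b, d, h}
Tree: B1–B2, B2–B3, B1–B4, B2–B5, B5–B6, B3–B7, B2–B8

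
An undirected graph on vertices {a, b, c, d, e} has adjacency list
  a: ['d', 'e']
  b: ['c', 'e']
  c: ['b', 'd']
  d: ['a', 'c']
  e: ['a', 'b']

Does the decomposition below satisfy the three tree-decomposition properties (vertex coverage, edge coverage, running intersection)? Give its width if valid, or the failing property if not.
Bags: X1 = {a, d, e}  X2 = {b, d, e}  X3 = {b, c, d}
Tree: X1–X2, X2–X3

Every vertex of G appears in some bag (union = {a, b, c, d, e}); every edge is covered by a bag; and for each vertex v the set of bags containing v is connected in the bag tree. The decomposition is therefore valid. The largest bag has 3 vertices, so the width is 2.

Yes; width 2.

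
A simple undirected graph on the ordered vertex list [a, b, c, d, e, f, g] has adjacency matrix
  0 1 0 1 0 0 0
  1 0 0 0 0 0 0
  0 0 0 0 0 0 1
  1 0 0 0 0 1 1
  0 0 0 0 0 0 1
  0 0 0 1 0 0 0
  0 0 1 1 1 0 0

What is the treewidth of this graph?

1

A width-1 tree decomposition is:
Bags: B1 = {d, g}  B2 = {a, d}  B3 = {d, f}  B4 = {e, g}  B5 = {c, g}  B6 = {a, b}
Tree: B1–B2, B1–B3, B1–B4, B4–B5, B2–B6
The largest bag has 2 vertices, giving width 1; this decomposition certifies tw(G) ≤ 1. Any graph with an edge has treewidth ≥ 1, and G has the edge d–g. Hence tw(G) = 1 exactly.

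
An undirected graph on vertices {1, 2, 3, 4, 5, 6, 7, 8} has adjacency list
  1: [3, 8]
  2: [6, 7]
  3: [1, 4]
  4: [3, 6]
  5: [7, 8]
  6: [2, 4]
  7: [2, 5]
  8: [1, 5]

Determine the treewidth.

A width-2 tree decomposition is:
Bags: B1 = {3, 4, 6}  B2 = {1, 3, 6}  B3 = {1, 6, 8}  B4 = {5, 6, 8}  B5 = {5, 6, 7}  B6 = {2, 6, 7}
Tree: B1–B2, B2–B3, B3–B4, B4–B5, B5–B6
The largest bag has 3 vertices, giving width 2; this decomposition certifies tw(G) ≤ 2. The edges 6–4–3–1–8–5–7–2–6 form a cycle, so G is not a tree and its treewidth is at least 2. The upper and lower bounds meet at 2, so that is the treewidth.

2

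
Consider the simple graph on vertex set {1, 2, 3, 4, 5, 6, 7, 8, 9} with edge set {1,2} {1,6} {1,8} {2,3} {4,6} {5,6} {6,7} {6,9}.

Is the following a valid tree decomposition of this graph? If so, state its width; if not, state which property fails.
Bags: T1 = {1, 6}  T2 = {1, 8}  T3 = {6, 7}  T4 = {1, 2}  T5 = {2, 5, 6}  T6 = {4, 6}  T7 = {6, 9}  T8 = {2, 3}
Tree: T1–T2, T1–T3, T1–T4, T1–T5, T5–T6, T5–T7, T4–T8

A tree decomposition must satisfy three properties: every vertex lies in some bag; for every edge, both endpoints lie together in some bag; and for every vertex, the bags containing it form a connected subtree. Here bags containing vertex 2 are not connected in the tree, so the decomposition is invalid.

No — bags containing vertex 2 are not connected in the tree.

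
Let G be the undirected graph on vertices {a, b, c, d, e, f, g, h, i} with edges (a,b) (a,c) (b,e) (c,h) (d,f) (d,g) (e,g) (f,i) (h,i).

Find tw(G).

2

A width-2 tree decomposition is:
Bags: B1 = {a, c, h}  B2 = {a, b, h}  B3 = {b, e, h}  B4 = {e, g, h}  B5 = {d, g, h}  B6 = {d, f, h}  B7 = {f, h, i}
Tree: B1–B2, B2–B3, B3–B4, B4–B5, B5–B6, B6–B7
Each bag holds 3 vertices, so the decomposition has width 2, which upper-bounds the treewidth. Since h–c–a–b–e–g–d–f–i–h is a cycle in G, G is not acyclic. Forests are exactly the graphs of treewidth ≤ 1, so tw(G) ≥ 2. Hence tw(G) = 2 exactly.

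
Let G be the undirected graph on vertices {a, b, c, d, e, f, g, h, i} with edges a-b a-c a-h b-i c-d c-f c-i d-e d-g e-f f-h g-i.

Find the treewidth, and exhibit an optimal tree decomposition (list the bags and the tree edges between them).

The largest bag has 4 vertices, giving width 3; this decomposition certifies tw(G) ≤ 3. For the lower bound: the 4 vertex sets {b,g,i}, {a}, {c}, {d,e,f,h} are disjoint, each induces a connected subgraph, and every pair is joined by at least one edge of G. Contracting each set to a single vertex therefore yields K_{4} as a minor, and since treewidth is minor-monotone, tw(G) ≥ tw(K_{4}) = 3. Combining the bounds, tw(G) = 3.

Treewidth 3.
One optimal decomposition is:
Bags: B1 = {a, b, g, i}  B2 = {a, c, g, i}  B3 = {a, c, d, g}  B4 = {a, c, d, h}  B5 = {c, d, f, h}  B6 = {d, e, f, h}
Tree: B1–B2, B2–B3, B3–B4, B4–B5, B5–B6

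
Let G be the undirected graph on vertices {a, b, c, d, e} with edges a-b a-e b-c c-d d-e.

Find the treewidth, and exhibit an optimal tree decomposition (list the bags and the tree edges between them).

Every bag has size at most 3, so the width is 3 − 1 = 2 and tw(G) ≤ 2. Since e–a–b–c–d–e is a cycle in G, G is not acyclic. Forests are exactly the graphs of treewidth ≤ 1, so tw(G) ≥ 2. Combining the bounds, tw(G) = 2.

Treewidth 2.
Bags: B1 = {a, b, e}  B2 = {b, c, e}  B3 = {c, d, e}
Tree: B1–B2, B2–B3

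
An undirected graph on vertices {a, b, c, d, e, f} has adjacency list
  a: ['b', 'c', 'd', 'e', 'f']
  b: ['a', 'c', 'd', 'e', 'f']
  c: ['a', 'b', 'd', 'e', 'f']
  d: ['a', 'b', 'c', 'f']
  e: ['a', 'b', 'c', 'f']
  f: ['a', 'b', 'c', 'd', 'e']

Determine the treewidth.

4

A width-4 tree decomposition is:
Bags: B1 = {a, b, c, e, f}  B2 = {a, b, c, d, f}
Tree: B1–B2
The largest bag has 5 vertices, giving width 4; this decomposition certifies tw(G) ≤ 4. On the other hand G contains the 5-clique {a, b, c, d, f}. A clique must lie in a single bag of any decomposition, so no decomposition can have width below 4. Combining the bounds, tw(G) = 4.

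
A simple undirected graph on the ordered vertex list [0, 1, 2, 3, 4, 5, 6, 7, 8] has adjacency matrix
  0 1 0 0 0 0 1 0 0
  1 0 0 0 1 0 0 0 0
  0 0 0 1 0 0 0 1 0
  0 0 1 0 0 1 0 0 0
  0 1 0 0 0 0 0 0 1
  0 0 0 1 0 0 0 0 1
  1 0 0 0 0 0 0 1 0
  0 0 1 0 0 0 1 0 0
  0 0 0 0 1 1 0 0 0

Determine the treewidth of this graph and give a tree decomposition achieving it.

Treewidth 2.
One optimal decomposition is:
Bags: B1 = {1, 4, 8}  B2 = {1, 5, 8}  B3 = {1, 3, 5}  B4 = {1, 2, 3}  B5 = {1, 2, 7}  B6 = {1, 6, 7}  B7 = {0, 1, 6}
Tree: B1–B2, B2–B3, B3–B4, B4–B5, B5–B6, B6–B7

Each bag holds 3 vertices, so the decomposition has width 2, which upper-bounds the treewidth. Since 1–4–8–5–3–2–7–6–0–1 is a cycle in G, G is not acyclic. Forests are exactly the graphs of treewidth ≤ 1, so tw(G) ≥ 2. The upper and lower bounds meet at 2, so that is the treewidth.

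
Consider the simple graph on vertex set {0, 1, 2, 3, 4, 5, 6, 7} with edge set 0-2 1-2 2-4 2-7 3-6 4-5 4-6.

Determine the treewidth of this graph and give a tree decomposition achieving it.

Every bag has size at most 2, so the width is 2 − 1 = 1 and tw(G) ≤ 1. G has an edge, so its treewidth is at least 1. Therefore the treewidth is 1.

Treewidth 1.
One optimal decomposition is:
Bags: B1 = {4, 6}  B2 = {2, 4}  B3 = {2, 7}  B4 = {0, 2}  B5 = {4, 5}  B6 = {3, 6}  B7 = {1, 2}
Tree: B1–B2, B2–B3, B3–B4, B1–B5, B1–B6, B3–B7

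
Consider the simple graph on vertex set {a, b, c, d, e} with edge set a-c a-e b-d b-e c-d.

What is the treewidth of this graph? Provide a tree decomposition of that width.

Each bag holds 3 vertices, so the decomposition has width 2, which upper-bounds the treewidth. Since d–b–e–a–c–d is a cycle in G, G is not acyclic. Forests are exactly the graphs of treewidth ≤ 1, so tw(G) ≥ 2. Therefore the treewidth is 2.

Treewidth 2.
One optimal decomposition is:
Bags: B1 = {b, d, e}  B2 = {a, d, e}  B3 = {a, c, d}
Tree: B1–B2, B2–B3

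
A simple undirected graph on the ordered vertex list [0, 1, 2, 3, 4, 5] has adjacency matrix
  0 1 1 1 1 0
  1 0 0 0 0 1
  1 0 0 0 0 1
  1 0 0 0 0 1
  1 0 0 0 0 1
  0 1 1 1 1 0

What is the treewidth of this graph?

2

A width-2 tree decomposition is:
Bags: B1 = {0, 3, 5}  B2 = {0, 2, 5}  B3 = {0, 4, 5}  B4 = {0, 1, 5}
Tree: B1–B2, B2–B3, B3–B4
Each bag holds 3 vertices, so the decomposition has width 2, which upper-bounds the treewidth. Since 3–0–2–5–3 is a cycle in G, G is not acyclic. Forests are exactly the graphs of treewidth ≤ 1, so tw(G) ≥ 2. Therefore the treewidth is 2.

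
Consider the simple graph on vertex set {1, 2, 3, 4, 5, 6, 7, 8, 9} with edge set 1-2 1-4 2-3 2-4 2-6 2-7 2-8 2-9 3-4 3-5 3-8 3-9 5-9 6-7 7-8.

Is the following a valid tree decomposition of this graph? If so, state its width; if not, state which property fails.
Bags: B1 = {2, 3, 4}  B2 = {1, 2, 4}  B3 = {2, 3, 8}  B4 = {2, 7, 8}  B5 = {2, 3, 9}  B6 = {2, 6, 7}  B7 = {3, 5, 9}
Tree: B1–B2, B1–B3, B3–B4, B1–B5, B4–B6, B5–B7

Checking the three conditions: (i) the bags cover all of {1, 2, 3, 4, 5, 6, 7, 8, 9}; (ii) for each edge, some bag contains both endpoints; (iii) the bags containing any fixed vertex form a subtree. All hold, so the decomposition is valid with width 3 − 1 = 2.

Yes; width 2.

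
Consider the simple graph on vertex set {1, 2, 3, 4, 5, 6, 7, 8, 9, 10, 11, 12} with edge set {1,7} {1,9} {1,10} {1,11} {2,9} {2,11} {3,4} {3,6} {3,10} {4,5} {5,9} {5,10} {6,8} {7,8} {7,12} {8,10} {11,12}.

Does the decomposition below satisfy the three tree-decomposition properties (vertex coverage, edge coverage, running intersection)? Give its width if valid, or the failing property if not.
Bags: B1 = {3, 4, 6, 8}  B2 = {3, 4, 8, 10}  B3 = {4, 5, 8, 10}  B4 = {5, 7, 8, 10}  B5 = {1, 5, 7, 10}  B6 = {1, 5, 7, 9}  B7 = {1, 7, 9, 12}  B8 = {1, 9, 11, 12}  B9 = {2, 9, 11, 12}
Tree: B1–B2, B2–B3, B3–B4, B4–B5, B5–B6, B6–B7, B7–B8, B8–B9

Yes; width 3.

Checking the three conditions: (i) the bags cover all of {1, 2, 3, 4, 5, 6, 7, 8, 9, 10, 11, 12}; (ii) for each edge, some bag contains both endpoints; (iii) the bags containing any fixed vertex form a subtree. All hold, so the decomposition is valid with width 4 − 1 = 3.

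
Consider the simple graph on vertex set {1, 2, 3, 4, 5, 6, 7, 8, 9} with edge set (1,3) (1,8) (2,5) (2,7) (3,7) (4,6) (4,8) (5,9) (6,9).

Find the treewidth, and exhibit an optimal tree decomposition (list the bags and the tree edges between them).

Treewidth 2.
One optimal decomposition is:
Bags: B1 = {4, 6, 8}  B2 = {6, 8, 9}  B3 = {5, 8, 9}  B4 = {2, 5, 8}  B5 = {2, 7, 8}  B6 = {3, 7, 8}  B7 = {1, 3, 8}
Tree: B1–B2, B2–B3, B3–B4, B4–B5, B5–B6, B6–B7

Each bag holds 3 vertices, so the decomposition has width 2, which upper-bounds the treewidth. Since 8–4–6–9–5–2–7–3–1–8 is a cycle in G, G is not acyclic. Forests are exactly the graphs of treewidth ≤ 1, so tw(G) ≥ 2. Combining the bounds, tw(G) = 2.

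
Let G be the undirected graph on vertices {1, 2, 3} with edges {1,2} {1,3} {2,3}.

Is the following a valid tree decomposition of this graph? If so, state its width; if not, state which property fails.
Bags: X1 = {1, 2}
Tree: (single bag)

No — vertex 3 appears in no bag.

A tree decomposition must satisfy three properties: every vertex lies in some bag; for every edge, both endpoints lie together in some bag; and for every vertex, the bags containing it form a connected subtree. Here vertex 3 appears in no bag, so the decomposition is invalid.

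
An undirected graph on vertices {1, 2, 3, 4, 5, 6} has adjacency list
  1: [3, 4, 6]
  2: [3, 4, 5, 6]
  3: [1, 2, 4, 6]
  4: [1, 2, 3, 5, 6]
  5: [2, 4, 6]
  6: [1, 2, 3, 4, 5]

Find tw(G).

A width-3 tree decomposition is:
Bags: B1 = {1, 3, 4, 6}  B2 = {2, 3, 4, 6}  B3 = {2, 4, 5, 6}
Tree: B1–B2, B2–B3
The largest bag has 4 vertices, giving width 3; this decomposition certifies tw(G) ≤ 3. Conversely, {1, 3, 4, 6} is a clique of size 4, and the vertices of any clique must share a bag in every tree decomposition; so some bag has ≥ 4 vertices and tw(G) ≥ 3. Hence tw(G) = 3 exactly.

3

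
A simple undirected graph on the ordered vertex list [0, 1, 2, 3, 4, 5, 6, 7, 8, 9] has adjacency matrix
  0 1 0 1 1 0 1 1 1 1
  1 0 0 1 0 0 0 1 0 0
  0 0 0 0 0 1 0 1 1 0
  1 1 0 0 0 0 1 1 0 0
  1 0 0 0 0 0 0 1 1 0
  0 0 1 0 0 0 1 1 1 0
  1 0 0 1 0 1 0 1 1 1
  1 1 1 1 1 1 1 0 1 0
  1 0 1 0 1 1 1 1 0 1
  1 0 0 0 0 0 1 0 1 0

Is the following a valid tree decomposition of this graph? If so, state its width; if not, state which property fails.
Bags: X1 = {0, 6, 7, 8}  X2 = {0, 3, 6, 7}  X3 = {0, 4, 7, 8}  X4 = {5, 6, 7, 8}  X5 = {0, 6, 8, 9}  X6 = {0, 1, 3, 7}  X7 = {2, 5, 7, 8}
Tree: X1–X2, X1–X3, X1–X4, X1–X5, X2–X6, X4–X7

Every vertex of G appears in some bag (union = {0, 1, 2, 3, 4, 5, 6, 7, 8, 9}); every edge is covered by a bag; and for each vertex v the set of bags containing v is connected in the bag tree. The decomposition is therefore valid. The largest bag has 4 vertices, so the width is 3.

Yes; width 3.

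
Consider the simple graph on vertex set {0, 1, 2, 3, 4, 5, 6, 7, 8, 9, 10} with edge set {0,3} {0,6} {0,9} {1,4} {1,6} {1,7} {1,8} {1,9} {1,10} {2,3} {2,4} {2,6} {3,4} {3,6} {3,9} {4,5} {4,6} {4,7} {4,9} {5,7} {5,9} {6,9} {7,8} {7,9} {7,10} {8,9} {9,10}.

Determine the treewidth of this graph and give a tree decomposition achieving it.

Treewidth 3.
Bags: B1 = {1, 4, 7, 9}  B2 = {1, 4, 6, 9}  B3 = {1, 7, 9, 10}  B4 = {4, 5, 7, 9}  B5 = {3, 4, 6, 9}  B6 = {0, 3, 6, 9}  B7 = {1, 7, 8, 9}  B8 = {2, 3, 4, 6}
Tree: B1–B2, B1–B3, B1–B4, B2–B5, B5–B6, B3–B7, B5–B8

The largest bag has 4 vertices, giving width 3; this decomposition certifies tw(G) ≤ 3. For the lower bound, the 4 vertices {0, 3, 6, 9} are pairwise adjacent, and any tree decomposition puts a clique entirely inside one bag — forcing width ≥ 3. Combining the bounds, tw(G) = 3.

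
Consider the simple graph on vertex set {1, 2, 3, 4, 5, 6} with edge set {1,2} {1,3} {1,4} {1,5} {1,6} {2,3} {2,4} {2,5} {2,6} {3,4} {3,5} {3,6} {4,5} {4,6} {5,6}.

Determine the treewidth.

5

A width-5 tree decomposition is:
Bags: B1 = {1, 2, 3, 4, 5, 6}
Tree: (single bag)
A single bag containing all 6 vertices is trivially a valid decomposition of width 5. For the lower bound, the 6 vertices {1, 2, 3, 4, 5, 6} are pairwise adjacent, and any tree decomposition puts a clique entirely inside one bag — forcing width ≥ 5. Combining the bounds, tw(G) = 5.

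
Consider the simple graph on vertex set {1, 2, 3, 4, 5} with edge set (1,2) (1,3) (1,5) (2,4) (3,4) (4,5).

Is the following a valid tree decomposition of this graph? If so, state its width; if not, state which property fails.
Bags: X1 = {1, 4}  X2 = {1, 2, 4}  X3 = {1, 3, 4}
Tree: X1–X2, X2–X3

No — vertex 5 appears in no bag.

A tree decomposition must satisfy three properties: every vertex lies in some bag; for every edge, both endpoints lie together in some bag; and for every vertex, the bags containing it form a connected subtree. Here vertex 5 appears in no bag, so the decomposition is invalid.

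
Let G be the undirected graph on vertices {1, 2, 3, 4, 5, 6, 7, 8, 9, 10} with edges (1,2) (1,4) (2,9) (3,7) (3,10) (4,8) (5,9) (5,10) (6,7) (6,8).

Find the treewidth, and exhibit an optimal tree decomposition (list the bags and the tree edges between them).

Every bag has size at most 3, so the width is 3 − 1 = 2 and tw(G) ≤ 2. Since 6–7–3–10–5–9–2–1–4–8–6 is a cycle in G, G is not acyclic. Forests are exactly the graphs of treewidth ≤ 1, so tw(G) ≥ 2. Hence tw(G) = 2 exactly.

Treewidth 2.
Bags: B1 = {3, 6, 7}  B2 = {3, 6, 10}  B3 = {5, 6, 10}  B4 = {5, 6, 9}  B5 = {2, 6, 9}  B6 = {1, 2, 6}  B7 = {1, 4, 6}  B8 = {4, 6, 8}
Tree: B1–B2, B2–B3, B3–B4, B4–B5, B5–B6, B6–B7, B7–B8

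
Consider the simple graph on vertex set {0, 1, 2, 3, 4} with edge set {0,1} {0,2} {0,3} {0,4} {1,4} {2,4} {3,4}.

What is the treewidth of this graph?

2

A width-2 tree decomposition is:
Bags: B1 = {0, 3, 4}  B2 = {0, 1, 4}  B3 = {0, 2, 4}
Tree: B1–B2, B2–B3
Every bag has size at most 3, so the width is 3 − 1 = 2 and tw(G) ≤ 2. For the lower bound, the 3 vertices {0, 1, 4} are pairwise adjacent, and any tree decomposition puts a clique entirely inside one bag — forcing width ≥ 2. The upper and lower bounds meet at 2, so that is the treewidth.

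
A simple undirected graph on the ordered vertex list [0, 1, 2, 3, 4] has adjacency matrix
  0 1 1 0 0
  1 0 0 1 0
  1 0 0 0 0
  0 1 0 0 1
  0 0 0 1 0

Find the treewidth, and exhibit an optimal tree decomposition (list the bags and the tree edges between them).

Each bag holds 2 vertices, so the decomposition has width 1, which upper-bounds the treewidth. G has an edge, so its treewidth is at least 1. Combining the bounds, tw(G) = 1.

Treewidth 1.
One optimal decomposition is:
Bags: B1 = {0, 2}  B2 = {0, 1}  B3 = {1, 3}  B4 = {3, 4}
Tree: B1–B2, B2–B3, B3–B4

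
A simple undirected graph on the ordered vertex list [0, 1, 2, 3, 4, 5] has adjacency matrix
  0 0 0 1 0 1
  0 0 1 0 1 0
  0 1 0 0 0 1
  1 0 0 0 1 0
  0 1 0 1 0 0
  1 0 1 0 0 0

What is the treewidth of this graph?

A width-2 tree decomposition is:
Bags: B1 = {1, 2, 5}  B2 = {0, 1, 5}  B3 = {0, 1, 3}  B4 = {1, 3, 4}
Tree: B1–B2, B2–B3, B3–B4
Every bag has size at most 3, so the width is 3 − 1 = 2 and tw(G) ≤ 2. Since 1–2–5–0–3–4–1 is a cycle in G, G is not acyclic. Forests are exactly the graphs of treewidth ≤ 1, so tw(G) ≥ 2. Therefore the treewidth is 2.

2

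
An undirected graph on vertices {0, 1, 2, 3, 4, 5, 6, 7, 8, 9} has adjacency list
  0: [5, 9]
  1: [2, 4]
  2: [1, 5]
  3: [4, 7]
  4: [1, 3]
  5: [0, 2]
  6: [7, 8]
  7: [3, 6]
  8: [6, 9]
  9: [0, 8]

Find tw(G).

A width-2 tree decomposition is:
Bags: B1 = {0, 8, 9}  B2 = {0, 5, 8}  B3 = {2, 5, 8}  B4 = {1, 2, 8}  B5 = {1, 4, 8}  B6 = {3, 4, 8}  B7 = {3, 7, 8}  B8 = {6, 7, 8}
Tree: B1–B2, B2–B3, B3–B4, B4–B5, B5–B6, B6–B7, B7–B8
Every bag has size at most 3, so the width is 3 − 1 = 2 and tw(G) ≤ 2. For the lower bound, G contains the cycle 8–9–0–5–2–1–4–3–7–6–8, so G is not a forest; only forests have treewidth ≤ 1, hence tw(G) ≥ 2. The upper and lower bounds meet at 2, so that is the treewidth.

2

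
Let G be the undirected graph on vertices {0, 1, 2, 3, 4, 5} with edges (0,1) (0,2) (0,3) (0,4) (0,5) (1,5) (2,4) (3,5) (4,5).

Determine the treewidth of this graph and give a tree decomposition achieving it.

Each bag holds 3 vertices, so the decomposition has width 2, which upper-bounds the treewidth. On the other hand G contains the 3-clique {0, 2, 4}. A clique must lie in a single bag of any decomposition, so no decomposition can have width below 2. Combining the bounds, tw(G) = 2.

Treewidth 2.
One such decomposition:
Bags: B1 = {0, 3, 5}  B2 = {0, 4, 5}  B3 = {0, 2, 4}  B4 = {0, 1, 5}
Tree: B1–B2, B2–B3, B2–B4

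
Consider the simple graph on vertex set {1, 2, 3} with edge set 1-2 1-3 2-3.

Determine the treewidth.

2

A width-2 tree decomposition is:
Bags: B1 = {1, 2, 3}
Tree: (single bag)
A single bag containing all 3 vertices is trivially a valid decomposition of width 2. Conversely, {1, 2, 3} is a clique of size 3, and the vertices of any clique must share a bag in every tree decomposition; so some bag has ≥ 3 vertices and tw(G) ≥ 2. Therefore the treewidth is 2.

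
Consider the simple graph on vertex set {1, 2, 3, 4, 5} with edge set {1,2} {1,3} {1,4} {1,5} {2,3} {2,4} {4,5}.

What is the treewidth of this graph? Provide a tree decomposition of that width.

Every bag has size at most 3, so the width is 3 − 1 = 2 and tw(G) ≤ 2. On the other hand G contains the 3-clique {1, 2, 3}. A clique must lie in a single bag of any decomposition, so no decomposition can have width below 2. Hence tw(G) = 2 exactly.

Treewidth 2.
One optimal decomposition is:
Bags: B1 = {1, 2, 3}  B2 = {1, 2, 4}  B3 = {1, 4, 5}
Tree: B1–B2, B2–B3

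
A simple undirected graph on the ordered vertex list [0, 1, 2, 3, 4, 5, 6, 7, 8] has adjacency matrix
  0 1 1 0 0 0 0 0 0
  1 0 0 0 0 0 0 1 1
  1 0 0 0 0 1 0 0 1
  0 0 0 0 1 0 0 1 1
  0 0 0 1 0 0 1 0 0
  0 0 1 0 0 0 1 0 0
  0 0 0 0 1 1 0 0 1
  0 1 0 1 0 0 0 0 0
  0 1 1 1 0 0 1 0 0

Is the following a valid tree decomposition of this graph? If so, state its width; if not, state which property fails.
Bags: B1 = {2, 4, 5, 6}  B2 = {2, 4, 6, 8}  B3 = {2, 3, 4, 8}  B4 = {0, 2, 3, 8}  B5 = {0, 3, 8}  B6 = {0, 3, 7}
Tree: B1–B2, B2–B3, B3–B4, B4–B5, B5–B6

A tree decomposition must satisfy three properties: every vertex lies in some bag; for every edge, both endpoints lie together in some bag; and for every vertex, the bags containing it form a connected subtree. Here vertex 1 appears in no bag, so the decomposition is invalid.

No — vertex 1 appears in no bag.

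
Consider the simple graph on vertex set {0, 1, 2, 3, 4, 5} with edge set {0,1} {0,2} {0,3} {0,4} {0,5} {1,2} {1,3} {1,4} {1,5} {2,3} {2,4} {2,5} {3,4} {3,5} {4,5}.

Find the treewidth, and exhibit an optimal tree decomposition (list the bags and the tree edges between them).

Treewidth 5.
Bags: B1 = {0, 1, 2, 3, 4, 5}
Tree: (single bag)

With just one bag of size 6, the width is 6 − 1 = 5, so tw(G) ≤ 5. For the lower bound, the 6 vertices {0, 1, 2, 3, 4, 5} are pairwise adjacent, and any tree decomposition puts a clique entirely inside one bag — forcing width ≥ 5. Hence tw(G) = 5 exactly.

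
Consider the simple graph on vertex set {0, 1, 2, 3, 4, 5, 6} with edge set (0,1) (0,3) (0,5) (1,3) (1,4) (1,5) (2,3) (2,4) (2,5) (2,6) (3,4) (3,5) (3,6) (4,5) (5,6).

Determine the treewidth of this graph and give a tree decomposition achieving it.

Treewidth 3.
One optimal decomposition is:
Bags: B1 = {1, 3, 4, 5}  B2 = {2, 3, 4, 5}  B3 = {0, 1, 3, 5}  B4 = {2, 3, 5, 6}
Tree: B1–B2, B1–B3, B2–B4

The largest bag has 4 vertices, giving width 3; this decomposition certifies tw(G) ≤ 3. Conversely, {0, 1, 3, 5} is a clique of size 4, and the vertices of any clique must share a bag in every tree decomposition; so some bag has ≥ 4 vertices and tw(G) ≥ 3. Hence tw(G) = 3 exactly.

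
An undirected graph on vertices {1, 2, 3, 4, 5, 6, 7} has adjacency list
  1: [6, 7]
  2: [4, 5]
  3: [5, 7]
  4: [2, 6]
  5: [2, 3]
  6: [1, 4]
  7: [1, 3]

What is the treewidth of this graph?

A width-2 tree decomposition is:
Bags: B1 = {1, 6, 7}  B2 = {3, 6, 7}  B3 = {3, 5, 6}  B4 = {2, 5, 6}  B5 = {2, 4, 6}
Tree: B1–B2, B2–B3, B3–B4, B4–B5
Each bag holds 3 vertices, so the decomposition has width 2, which upper-bounds the treewidth. The edges 6–1–7–3–5–2–4–6 form a cycle, so G is not a tree and its treewidth is at least 2. Hence tw(G) = 2 exactly.

2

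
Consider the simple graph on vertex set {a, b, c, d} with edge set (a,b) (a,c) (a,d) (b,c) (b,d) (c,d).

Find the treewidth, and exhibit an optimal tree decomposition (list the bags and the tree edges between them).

A single bag containing all 4 vertices is trivially a valid decomposition of width 3. On the other hand G contains the 4-clique {a, b, c, d}. A clique must lie in a single bag of any decomposition, so no decomposition can have width below 3. Therefore the treewidth is 3.

Treewidth 3.
Bags: B1 = {a, b, c, d}
Tree: (single bag)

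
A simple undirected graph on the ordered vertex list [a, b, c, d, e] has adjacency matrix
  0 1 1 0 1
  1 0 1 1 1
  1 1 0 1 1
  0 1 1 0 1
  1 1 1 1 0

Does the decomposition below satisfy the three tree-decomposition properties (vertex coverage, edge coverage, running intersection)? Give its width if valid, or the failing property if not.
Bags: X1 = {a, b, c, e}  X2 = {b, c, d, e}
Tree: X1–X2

Yes; width 3.

Vertex coverage: the bags together contain {a, b, c, d, e}, the full vertex set. Edge coverage: each edge of G has both endpoints in at least one bag. Running intersection: for every vertex, the bags containing it form a connected subtree. All three properties hold, so this is a valid tree decomposition of width max|bag| − 1 = 3, and hence tw(G) ≤ 3.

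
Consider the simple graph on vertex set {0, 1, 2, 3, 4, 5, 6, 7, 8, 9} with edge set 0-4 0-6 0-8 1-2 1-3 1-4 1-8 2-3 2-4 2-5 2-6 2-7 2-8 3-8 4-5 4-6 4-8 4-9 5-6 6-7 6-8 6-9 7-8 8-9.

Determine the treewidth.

3

A width-3 tree decomposition is:
Bags: B1 = {2, 6, 7, 8}  B2 = {2, 4, 6, 8}  B3 = {1, 2, 4, 8}  B4 = {2, 4, 5, 6}  B5 = {0, 4, 6, 8}  B6 = {1, 2, 3, 8}  B7 = {4, 6, 8, 9}
Tree: B1–B2, B2–B3, B2–B4, B2–B5, B3–B6, B5–B7
Each bag holds 4 vertices, so the decomposition has width 3, which upper-bounds the treewidth. Conversely, {0, 4, 6, 8} is a clique of size 4, and the vertices of any clique must share a bag in every tree decomposition; so some bag has ≥ 4 vertices and tw(G) ≥ 3. Hence tw(G) = 3 exactly.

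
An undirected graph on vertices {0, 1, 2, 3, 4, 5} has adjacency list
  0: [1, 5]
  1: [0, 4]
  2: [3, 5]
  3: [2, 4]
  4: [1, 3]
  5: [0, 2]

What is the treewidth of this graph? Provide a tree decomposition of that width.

Treewidth 2.
Bags: B1 = {2, 3, 5}  B2 = {3, 4, 5}  B3 = {1, 4, 5}  B4 = {0, 1, 5}
Tree: B1–B2, B2–B3, B3–B4

Each bag holds 3 vertices, so the decomposition has width 2, which upper-bounds the treewidth. For the lower bound, G contains the cycle 5–2–3–4–1–0–5, so G is not a forest; only forests have treewidth ≤ 1, hence tw(G) ≥ 2. Therefore the treewidth is 2.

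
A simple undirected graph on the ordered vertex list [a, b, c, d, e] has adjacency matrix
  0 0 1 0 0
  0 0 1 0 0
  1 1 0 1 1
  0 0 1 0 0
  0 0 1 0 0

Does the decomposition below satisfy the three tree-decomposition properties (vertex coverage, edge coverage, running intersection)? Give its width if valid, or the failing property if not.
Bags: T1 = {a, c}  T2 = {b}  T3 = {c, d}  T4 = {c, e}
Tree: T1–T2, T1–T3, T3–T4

A tree decomposition must satisfy three properties: every vertex lies in some bag; for every edge, both endpoints lie together in some bag; and for every vertex, the bags containing it form a connected subtree. Here edge (c,b) lies in no bag, so the decomposition is invalid.

No — edge (c,b) lies in no bag.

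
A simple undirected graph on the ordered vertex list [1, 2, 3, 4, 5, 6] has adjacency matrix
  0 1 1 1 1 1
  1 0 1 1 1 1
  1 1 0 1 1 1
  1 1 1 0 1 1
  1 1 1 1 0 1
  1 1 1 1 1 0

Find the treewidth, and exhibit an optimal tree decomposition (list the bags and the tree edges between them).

Treewidth 5.
One optimal decomposition is:
Bags: B1 = {1, 2, 3, 4, 5, 6}
Tree: (single bag)

With just one bag of size 6, the width is 6 − 1 = 5, so tw(G) ≤ 5. On the other hand G contains the 6-clique {1, 2, 3, 4, 5, 6}. A clique must lie in a single bag of any decomposition, so no decomposition can have width below 5. Therefore the treewidth is 5.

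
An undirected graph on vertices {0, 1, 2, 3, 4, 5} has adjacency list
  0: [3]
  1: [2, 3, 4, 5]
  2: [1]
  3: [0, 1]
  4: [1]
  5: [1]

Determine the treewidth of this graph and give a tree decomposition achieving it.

Every bag has size at most 2, so the width is 2 − 1 = 1 and tw(G) ≤ 1. Any graph with an edge has treewidth ≥ 1, and G has the edge 1–3. Combining the bounds, tw(G) = 1.

Treewidth 1.
One optimal decomposition is:
Bags: B1 = {1, 3}  B2 = {1, 5}  B3 = {1, 2}  B4 = {0, 3}  B5 = {1, 4}
Tree: B1–B2, B1–B3, B1–B4, B2–B5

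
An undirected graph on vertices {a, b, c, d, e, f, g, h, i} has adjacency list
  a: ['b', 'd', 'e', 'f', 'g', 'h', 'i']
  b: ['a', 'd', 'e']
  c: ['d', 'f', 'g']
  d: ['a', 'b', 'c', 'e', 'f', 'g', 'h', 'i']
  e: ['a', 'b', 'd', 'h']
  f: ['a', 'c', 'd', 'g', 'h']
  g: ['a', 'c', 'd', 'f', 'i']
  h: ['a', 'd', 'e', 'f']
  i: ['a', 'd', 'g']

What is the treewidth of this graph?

A width-3 tree decomposition is:
Bags: B1 = {c, d, f, g}  B2 = {a, d, f, g}  B3 = {a, d, f, h}  B4 = {a, d, e, h}  B5 = {a, d, g, i}  B6 = {a, b, d, e}
Tree: B1–B2, B2–B3, B3–B4, B2–B5, B4–B6
The largest bag has 4 vertices, giving width 3; this decomposition certifies tw(G) ≤ 3. On the other hand G contains the 4-clique {c, d, f, g}. A clique must lie in a single bag of any decomposition, so no decomposition can have width below 3. The upper and lower bounds meet at 3, so that is the treewidth.

3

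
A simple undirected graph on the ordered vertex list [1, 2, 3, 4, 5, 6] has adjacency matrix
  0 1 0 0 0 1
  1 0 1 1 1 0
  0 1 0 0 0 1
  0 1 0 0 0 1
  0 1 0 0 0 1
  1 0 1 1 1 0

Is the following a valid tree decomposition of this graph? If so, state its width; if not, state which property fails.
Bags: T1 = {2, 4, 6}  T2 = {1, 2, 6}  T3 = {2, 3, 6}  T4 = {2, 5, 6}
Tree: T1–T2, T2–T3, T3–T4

Checking the three conditions: (i) the bags cover all of {1, 2, 3, 4, 5, 6}; (ii) for each edge, some bag contains both endpoints; (iii) the bags containing any fixed vertex form a subtree. All hold, so the decomposition is valid with width 3 − 1 = 2.

Yes; width 2.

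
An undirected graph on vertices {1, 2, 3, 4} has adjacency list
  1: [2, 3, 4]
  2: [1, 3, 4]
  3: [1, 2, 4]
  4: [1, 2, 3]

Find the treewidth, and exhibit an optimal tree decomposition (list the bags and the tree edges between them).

A single bag containing all 4 vertices is trivially a valid decomposition of width 3. For the lower bound, the 4 vertices {1, 2, 3, 4} are pairwise adjacent, and any tree decomposition puts a clique entirely inside one bag — forcing width ≥ 3. Combining the bounds, tw(G) = 3.

Treewidth 3.
One such decomposition:
Bags: B1 = {1, 2, 3, 4}
Tree: (single bag)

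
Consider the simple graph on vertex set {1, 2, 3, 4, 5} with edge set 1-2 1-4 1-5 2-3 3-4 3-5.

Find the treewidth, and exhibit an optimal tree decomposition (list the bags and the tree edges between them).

Treewidth 2.
One optimal decomposition is:
Bags: B1 = {1, 3, 4}  B2 = {1, 3, 5}  B3 = {1, 2, 3}
Tree: B1–B2, B2–B3

The largest bag has 3 vertices, giving width 2; this decomposition certifies tw(G) ≤ 2. For the lower bound, G contains the cycle 4–1–5–3–4, so G is not a forest; only forests have treewidth ≤ 1, hence tw(G) ≥ 2. Therefore the treewidth is 2.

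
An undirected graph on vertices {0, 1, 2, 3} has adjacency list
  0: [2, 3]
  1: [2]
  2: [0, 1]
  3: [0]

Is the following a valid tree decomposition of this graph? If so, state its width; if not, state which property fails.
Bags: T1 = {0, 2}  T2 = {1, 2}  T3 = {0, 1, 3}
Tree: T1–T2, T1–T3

No — bags containing vertex 1 are not connected in the tree.

A tree decomposition must satisfy three properties: every vertex lies in some bag; for every edge, both endpoints lie together in some bag; and for every vertex, the bags containing it form a connected subtree. Here bags containing vertex 1 are not connected in the tree, so the decomposition is invalid.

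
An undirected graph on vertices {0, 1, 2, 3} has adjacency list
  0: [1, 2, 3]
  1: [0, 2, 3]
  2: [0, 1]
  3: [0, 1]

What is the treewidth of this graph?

A width-2 tree decomposition is:
Bags: B1 = {0, 1, 2}  B2 = {0, 1, 3}
Tree: B1–B2
Each bag holds 3 vertices, so the decomposition has width 2, which upper-bounds the treewidth. For the lower bound, the 3 vertices {0, 1, 2} are pairwise adjacent, and any tree decomposition puts a clique entirely inside one bag — forcing width ≥ 2. Therefore the treewidth is 2.

2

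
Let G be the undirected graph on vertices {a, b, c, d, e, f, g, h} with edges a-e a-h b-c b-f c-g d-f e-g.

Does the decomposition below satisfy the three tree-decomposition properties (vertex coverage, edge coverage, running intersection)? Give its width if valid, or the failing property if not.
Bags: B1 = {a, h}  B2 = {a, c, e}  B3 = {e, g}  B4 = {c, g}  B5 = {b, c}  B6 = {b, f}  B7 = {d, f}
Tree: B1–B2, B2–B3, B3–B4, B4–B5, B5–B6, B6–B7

A tree decomposition must satisfy three properties: every vertex lies in some bag; for every edge, both endpoints lie together in some bag; and for every vertex, the bags containing it form a connected subtree. Here bags containing vertex c are not connected in the tree, so the decomposition is invalid.

No — bags containing vertex c are not connected in the tree.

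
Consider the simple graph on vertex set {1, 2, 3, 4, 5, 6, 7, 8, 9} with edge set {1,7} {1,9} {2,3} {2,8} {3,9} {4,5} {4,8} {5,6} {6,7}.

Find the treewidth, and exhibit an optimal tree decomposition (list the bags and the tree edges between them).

Treewidth 2.
Bags: B1 = {4, 5, 6}  B2 = {4, 6, 7}  B3 = {1, 4, 7}  B4 = {1, 4, 9}  B5 = {3, 4, 9}  B6 = {2, 3, 4}  B7 = {2, 4, 8}
Tree: B1–B2, B2–B3, B3–B4, B4–B5, B5–B6, B6–B7

Every bag has size at most 3, so the width is 3 − 1 = 2 and tw(G) ≤ 2. For the lower bound, G contains the cycle 4–5–6–7–1–9–3–2–8–4, so G is not a forest; only forests have treewidth ≤ 1, hence tw(G) ≥ 2. Combining the bounds, tw(G) = 2.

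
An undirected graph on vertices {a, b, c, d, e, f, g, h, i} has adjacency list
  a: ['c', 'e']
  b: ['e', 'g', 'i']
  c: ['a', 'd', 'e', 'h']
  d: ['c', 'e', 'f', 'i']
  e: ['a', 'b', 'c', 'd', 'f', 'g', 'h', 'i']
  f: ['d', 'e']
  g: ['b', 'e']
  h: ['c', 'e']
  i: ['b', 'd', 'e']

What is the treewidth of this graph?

A width-2 tree decomposition is:
Bags: B1 = {c, d, e}  B2 = {d, e, f}  B3 = {d, e, i}  B4 = {c, e, h}  B5 = {b, e, i}  B6 = {b, e, g}  B7 = {a, c, e}
Tree: B1–B2, B1–B3, B1–B4, B3–B5, B5–B6, B1–B7
Each bag holds 3 vertices, so the decomposition has width 2, which upper-bounds the treewidth. For the lower bound, the 3 vertices {c, d, e} are pairwise adjacent, and any tree decomposition puts a clique entirely inside one bag — forcing width ≥ 2. Therefore the treewidth is 2.

2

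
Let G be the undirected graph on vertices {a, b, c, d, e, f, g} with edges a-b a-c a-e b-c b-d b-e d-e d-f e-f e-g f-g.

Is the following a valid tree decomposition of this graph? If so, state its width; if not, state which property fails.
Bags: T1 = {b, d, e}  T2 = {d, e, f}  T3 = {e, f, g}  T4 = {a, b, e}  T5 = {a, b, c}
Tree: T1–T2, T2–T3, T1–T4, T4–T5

Every vertex of G appears in some bag (union = {a, b, c, d, e, f, g}); every edge is covered by a bag; and for each vertex v the set of bags containing v is connected in the bag tree. The decomposition is therefore valid. The largest bag has 3 vertices, so the width is 2.

Yes; width 2.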